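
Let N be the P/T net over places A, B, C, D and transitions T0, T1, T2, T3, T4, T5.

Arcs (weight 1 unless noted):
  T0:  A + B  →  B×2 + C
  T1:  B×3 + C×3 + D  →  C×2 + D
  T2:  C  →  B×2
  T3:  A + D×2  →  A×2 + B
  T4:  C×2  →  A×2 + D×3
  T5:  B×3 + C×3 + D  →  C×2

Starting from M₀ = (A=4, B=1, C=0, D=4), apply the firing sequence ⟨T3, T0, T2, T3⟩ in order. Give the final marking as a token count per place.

step 1: fire T3:  (A=4, B=1, C=0, D=4) → (A=5, B=2, C=0, D=2)
step 2: fire T0:  (A=5, B=2, C=0, D=2) → (A=4, B=3, C=1, D=2)
step 3: fire T2:  (A=4, B=3, C=1, D=2) → (A=4, B=5, C=0, D=2)
step 4: fire T3:  (A=4, B=5, C=0, D=2) → (A=5, B=6, C=0, D=0)

(A=5, B=6, C=0, D=0)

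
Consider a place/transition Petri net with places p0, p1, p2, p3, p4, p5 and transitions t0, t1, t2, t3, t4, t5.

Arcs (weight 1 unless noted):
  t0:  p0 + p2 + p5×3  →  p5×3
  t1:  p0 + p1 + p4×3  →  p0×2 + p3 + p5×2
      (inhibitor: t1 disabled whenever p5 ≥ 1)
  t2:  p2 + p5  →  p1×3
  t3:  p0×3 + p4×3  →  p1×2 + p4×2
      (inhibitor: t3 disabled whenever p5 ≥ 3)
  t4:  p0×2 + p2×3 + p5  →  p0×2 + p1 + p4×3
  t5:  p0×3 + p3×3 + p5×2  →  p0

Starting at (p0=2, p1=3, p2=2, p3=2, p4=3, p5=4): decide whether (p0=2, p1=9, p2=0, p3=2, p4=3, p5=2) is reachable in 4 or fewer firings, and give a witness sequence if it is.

step 1: fire t2:  (p0=2, p1=3, p2=2, p3=2, p4=3, p5=4) → (p0=2, p1=6, p2=1, p3=2, p4=3, p5=3)
step 2: fire t2:  (p0=2, p1=6, p2=1, p3=2, p4=3, p5=3) → (p0=2, p1=9, p2=0, p3=2, p4=3, p5=2)

YES — reachable via ⟨t2, t2⟩ (2 firings)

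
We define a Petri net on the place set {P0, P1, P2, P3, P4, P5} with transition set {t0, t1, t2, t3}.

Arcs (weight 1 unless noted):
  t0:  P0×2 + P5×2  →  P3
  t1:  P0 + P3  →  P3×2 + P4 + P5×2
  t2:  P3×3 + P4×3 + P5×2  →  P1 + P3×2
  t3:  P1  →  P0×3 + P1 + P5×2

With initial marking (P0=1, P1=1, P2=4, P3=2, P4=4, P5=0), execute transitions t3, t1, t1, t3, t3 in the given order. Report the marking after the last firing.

step 1: fire t3:  (P0=1, P1=1, P2=4, P3=2, P4=4, P5=0) → (P0=4, P1=1, P2=4, P3=2, P4=4, P5=2)
step 2: fire t1:  (P0=4, P1=1, P2=4, P3=2, P4=4, P5=2) → (P0=3, P1=1, P2=4, P3=3, P4=5, P5=4)
step 3: fire t1:  (P0=3, P1=1, P2=4, P3=3, P4=5, P5=4) → (P0=2, P1=1, P2=4, P3=4, P4=6, P5=6)
step 4: fire t3:  (P0=2, P1=1, P2=4, P3=4, P4=6, P5=6) → (P0=5, P1=1, P2=4, P3=4, P4=6, P5=8)
step 5: fire t3:  (P0=5, P1=1, P2=4, P3=4, P4=6, P5=8) → (P0=8, P1=1, P2=4, P3=4, P4=6, P5=10)

(P0=8, P1=1, P2=4, P3=4, P4=6, P5=10)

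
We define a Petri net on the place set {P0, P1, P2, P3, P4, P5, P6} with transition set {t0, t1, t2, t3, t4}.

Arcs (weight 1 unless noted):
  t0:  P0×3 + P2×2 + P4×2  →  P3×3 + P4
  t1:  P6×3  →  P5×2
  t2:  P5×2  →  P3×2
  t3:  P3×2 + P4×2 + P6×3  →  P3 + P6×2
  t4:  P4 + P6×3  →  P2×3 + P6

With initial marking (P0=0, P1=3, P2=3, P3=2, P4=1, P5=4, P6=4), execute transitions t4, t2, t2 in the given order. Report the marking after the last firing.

step 1: fire t4:  (P0=0, P1=3, P2=3, P3=2, P4=1, P5=4, P6=4) → (P0=0, P1=3, P2=6, P3=2, P4=0, P5=4, P6=2)
step 2: fire t2:  (P0=0, P1=3, P2=6, P3=2, P4=0, P5=4, P6=2) → (P0=0, P1=3, P2=6, P3=4, P4=0, P5=2, P6=2)
step 3: fire t2:  (P0=0, P1=3, P2=6, P3=4, P4=0, P5=2, P6=2) → (P0=0, P1=3, P2=6, P3=6, P4=0, P5=0, P6=2)

(P0=0, P1=3, P2=6, P3=6, P4=0, P5=0, P6=2)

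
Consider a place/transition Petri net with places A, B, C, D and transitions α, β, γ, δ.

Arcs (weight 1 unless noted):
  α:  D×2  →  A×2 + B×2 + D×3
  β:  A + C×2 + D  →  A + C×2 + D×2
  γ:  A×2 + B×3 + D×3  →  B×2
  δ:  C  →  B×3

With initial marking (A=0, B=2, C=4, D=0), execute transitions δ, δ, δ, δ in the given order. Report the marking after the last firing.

(A=0, B=14, C=0, D=0)

step 1: fire δ:  (A=0, B=2, C=4, D=0) → (A=0, B=5, C=3, D=0)
step 2: fire δ:  (A=0, B=5, C=3, D=0) → (A=0, B=8, C=2, D=0)
step 3: fire δ:  (A=0, B=8, C=2, D=0) → (A=0, B=11, C=1, D=0)
step 4: fire δ:  (A=0, B=11, C=1, D=0) → (A=0, B=14, C=0, D=0)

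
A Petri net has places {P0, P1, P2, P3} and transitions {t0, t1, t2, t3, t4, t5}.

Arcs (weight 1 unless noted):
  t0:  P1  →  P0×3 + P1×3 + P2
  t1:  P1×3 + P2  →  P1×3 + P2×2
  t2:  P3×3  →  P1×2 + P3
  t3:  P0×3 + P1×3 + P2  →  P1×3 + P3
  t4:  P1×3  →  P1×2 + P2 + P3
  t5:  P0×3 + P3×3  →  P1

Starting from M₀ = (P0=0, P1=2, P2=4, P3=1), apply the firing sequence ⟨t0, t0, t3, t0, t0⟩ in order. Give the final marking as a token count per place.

step 1: fire t0:  (P0=0, P1=2, P2=4, P3=1) → (P0=3, P1=4, P2=5, P3=1)
step 2: fire t0:  (P0=3, P1=4, P2=5, P3=1) → (P0=6, P1=6, P2=6, P3=1)
step 3: fire t3:  (P0=6, P1=6, P2=6, P3=1) → (P0=3, P1=6, P2=5, P3=2)
step 4: fire t0:  (P0=3, P1=6, P2=5, P3=2) → (P0=6, P1=8, P2=6, P3=2)
step 5: fire t0:  (P0=6, P1=8, P2=6, P3=2) → (P0=9, P1=10, P2=7, P3=2)

(P0=9, P1=10, P2=7, P3=2)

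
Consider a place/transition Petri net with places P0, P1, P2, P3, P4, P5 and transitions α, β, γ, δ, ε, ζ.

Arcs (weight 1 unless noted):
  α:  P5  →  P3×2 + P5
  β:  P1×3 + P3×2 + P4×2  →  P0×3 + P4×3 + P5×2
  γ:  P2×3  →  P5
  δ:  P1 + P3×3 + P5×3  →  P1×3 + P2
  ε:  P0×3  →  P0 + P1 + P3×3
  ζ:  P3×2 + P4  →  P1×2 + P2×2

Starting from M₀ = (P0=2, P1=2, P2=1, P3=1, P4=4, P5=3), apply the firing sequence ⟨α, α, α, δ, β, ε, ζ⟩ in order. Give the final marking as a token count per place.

(P0=3, P1=4, P2=4, P3=3, P4=4, P5=2)

step 1: fire α:  (P0=2, P1=2, P2=1, P3=1, P4=4, P5=3) → (P0=2, P1=2, P2=1, P3=3, P4=4, P5=3)
step 2: fire α:  (P0=2, P1=2, P2=1, P3=3, P4=4, P5=3) → (P0=2, P1=2, P2=1, P3=5, P4=4, P5=3)
step 3: fire α:  (P0=2, P1=2, P2=1, P3=5, P4=4, P5=3) → (P0=2, P1=2, P2=1, P3=7, P4=4, P5=3)
step 4: fire δ:  (P0=2, P1=2, P2=1, P3=7, P4=4, P5=3) → (P0=2, P1=4, P2=2, P3=4, P4=4, P5=0)
step 5: fire β:  (P0=2, P1=4, P2=2, P3=4, P4=4, P5=0) → (P0=5, P1=1, P2=2, P3=2, P4=5, P5=2)
step 6: fire ε:  (P0=5, P1=1, P2=2, P3=2, P4=5, P5=2) → (P0=3, P1=2, P2=2, P3=5, P4=5, P5=2)
step 7: fire ζ:  (P0=3, P1=2, P2=2, P3=5, P4=5, P5=2) → (P0=3, P1=4, P2=4, P3=3, P4=4, P5=2)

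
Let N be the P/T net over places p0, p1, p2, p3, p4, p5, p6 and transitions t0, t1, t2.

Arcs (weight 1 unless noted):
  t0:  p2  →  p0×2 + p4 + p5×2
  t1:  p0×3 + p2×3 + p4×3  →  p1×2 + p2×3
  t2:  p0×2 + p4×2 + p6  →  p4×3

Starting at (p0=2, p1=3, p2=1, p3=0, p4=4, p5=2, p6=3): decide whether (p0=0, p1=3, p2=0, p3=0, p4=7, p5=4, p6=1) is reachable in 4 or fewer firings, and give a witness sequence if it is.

YES — reachable via ⟨t0, t2, t2⟩ (3 firings)

step 1: fire t0:  (p0=2, p1=3, p2=1, p3=0, p4=4, p5=2, p6=3) → (p0=4, p1=3, p2=0, p3=0, p4=5, p5=4, p6=3)
step 2: fire t2:  (p0=4, p1=3, p2=0, p3=0, p4=5, p5=4, p6=3) → (p0=2, p1=3, p2=0, p3=0, p4=6, p5=4, p6=2)
step 3: fire t2:  (p0=2, p1=3, p2=0, p3=0, p4=6, p5=4, p6=2) → (p0=0, p1=3, p2=0, p3=0, p4=7, p5=4, p6=1)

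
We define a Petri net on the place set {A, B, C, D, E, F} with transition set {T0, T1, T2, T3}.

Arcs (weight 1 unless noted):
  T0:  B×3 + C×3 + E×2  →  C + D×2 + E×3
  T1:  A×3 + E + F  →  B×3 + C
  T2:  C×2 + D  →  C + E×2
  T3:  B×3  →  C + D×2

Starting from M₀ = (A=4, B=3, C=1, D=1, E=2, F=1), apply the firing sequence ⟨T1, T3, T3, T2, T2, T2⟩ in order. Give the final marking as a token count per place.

step 1: fire T1:  (A=4, B=3, C=1, D=1, E=2, F=1) → (A=1, B=6, C=2, D=1, E=1, F=0)
step 2: fire T3:  (A=1, B=6, C=2, D=1, E=1, F=0) → (A=1, B=3, C=3, D=3, E=1, F=0)
step 3: fire T3:  (A=1, B=3, C=3, D=3, E=1, F=0) → (A=1, B=0, C=4, D=5, E=1, F=0)
step 4: fire T2:  (A=1, B=0, C=4, D=5, E=1, F=0) → (A=1, B=0, C=3, D=4, E=3, F=0)
step 5: fire T2:  (A=1, B=0, C=3, D=4, E=3, F=0) → (A=1, B=0, C=2, D=3, E=5, F=0)
step 6: fire T2:  (A=1, B=0, C=2, D=3, E=5, F=0) → (A=1, B=0, C=1, D=2, E=7, F=0)

(A=1, B=0, C=1, D=2, E=7, F=0)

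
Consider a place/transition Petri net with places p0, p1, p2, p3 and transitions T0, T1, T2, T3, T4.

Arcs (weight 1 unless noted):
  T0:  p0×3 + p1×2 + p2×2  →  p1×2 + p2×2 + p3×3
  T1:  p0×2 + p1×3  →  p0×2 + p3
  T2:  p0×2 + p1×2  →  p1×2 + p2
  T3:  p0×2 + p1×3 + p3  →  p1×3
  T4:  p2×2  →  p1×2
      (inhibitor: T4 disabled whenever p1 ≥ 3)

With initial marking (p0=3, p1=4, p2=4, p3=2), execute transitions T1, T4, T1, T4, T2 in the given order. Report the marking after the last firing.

(p0=1, p1=2, p2=1, p3=4)

step 1: fire T1:  (p0=3, p1=4, p2=4, p3=2) → (p0=3, p1=1, p2=4, p3=3)
step 2: fire T4:  (p0=3, p1=1, p2=4, p3=3) → (p0=3, p1=3, p2=2, p3=3)
step 3: fire T1:  (p0=3, p1=3, p2=2, p3=3) → (p0=3, p1=0, p2=2, p3=4)
step 4: fire T4:  (p0=3, p1=0, p2=2, p3=4) → (p0=3, p1=2, p2=0, p3=4)
step 5: fire T2:  (p0=3, p1=2, p2=0, p3=4) → (p0=1, p1=2, p2=1, p3=4)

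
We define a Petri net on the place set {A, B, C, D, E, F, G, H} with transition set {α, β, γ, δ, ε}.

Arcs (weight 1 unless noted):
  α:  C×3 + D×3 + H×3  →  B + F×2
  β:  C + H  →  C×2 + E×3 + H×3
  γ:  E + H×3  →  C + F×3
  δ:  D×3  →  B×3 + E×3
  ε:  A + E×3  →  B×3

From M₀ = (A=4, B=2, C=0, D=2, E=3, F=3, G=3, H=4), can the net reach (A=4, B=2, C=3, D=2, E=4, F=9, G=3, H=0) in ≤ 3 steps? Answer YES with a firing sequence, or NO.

YES — reachable via ⟨γ, β, γ⟩ (3 firings)

step 1: fire γ:  (A=4, B=2, C=0, D=2, E=3, F=3, G=3, H=4) → (A=4, B=2, C=1, D=2, E=2, F=6, G=3, H=1)
step 2: fire β:  (A=4, B=2, C=1, D=2, E=2, F=6, G=3, H=1) → (A=4, B=2, C=2, D=2, E=5, F=6, G=3, H=3)
step 3: fire γ:  (A=4, B=2, C=2, D=2, E=5, F=6, G=3, H=3) → (A=4, B=2, C=3, D=2, E=4, F=9, G=3, H=0)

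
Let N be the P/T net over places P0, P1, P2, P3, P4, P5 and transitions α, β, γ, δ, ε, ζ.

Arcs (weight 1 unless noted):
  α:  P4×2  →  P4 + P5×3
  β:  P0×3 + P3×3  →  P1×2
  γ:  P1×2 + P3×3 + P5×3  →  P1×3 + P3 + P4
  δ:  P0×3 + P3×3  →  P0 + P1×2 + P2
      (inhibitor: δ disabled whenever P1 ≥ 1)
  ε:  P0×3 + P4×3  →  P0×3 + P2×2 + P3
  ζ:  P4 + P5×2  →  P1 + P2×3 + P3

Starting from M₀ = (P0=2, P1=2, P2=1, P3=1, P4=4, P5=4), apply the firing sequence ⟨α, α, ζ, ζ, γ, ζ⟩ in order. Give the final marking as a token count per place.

(P0=2, P1=6, P2=10, P3=2, P4=0, P5=1)

step 1: fire α:  (P0=2, P1=2, P2=1, P3=1, P4=4, P5=4) → (P0=2, P1=2, P2=1, P3=1, P4=3, P5=7)
step 2: fire α:  (P0=2, P1=2, P2=1, P3=1, P4=3, P5=7) → (P0=2, P1=2, P2=1, P3=1, P4=2, P5=10)
step 3: fire ζ:  (P0=2, P1=2, P2=1, P3=1, P4=2, P5=10) → (P0=2, P1=3, P2=4, P3=2, P4=1, P5=8)
step 4: fire ζ:  (P0=2, P1=3, P2=4, P3=2, P4=1, P5=8) → (P0=2, P1=4, P2=7, P3=3, P4=0, P5=6)
step 5: fire γ:  (P0=2, P1=4, P2=7, P3=3, P4=0, P5=6) → (P0=2, P1=5, P2=7, P3=1, P4=1, P5=3)
step 6: fire ζ:  (P0=2, P1=5, P2=7, P3=1, P4=1, P5=3) → (P0=2, P1=6, P2=10, P3=2, P4=0, P5=1)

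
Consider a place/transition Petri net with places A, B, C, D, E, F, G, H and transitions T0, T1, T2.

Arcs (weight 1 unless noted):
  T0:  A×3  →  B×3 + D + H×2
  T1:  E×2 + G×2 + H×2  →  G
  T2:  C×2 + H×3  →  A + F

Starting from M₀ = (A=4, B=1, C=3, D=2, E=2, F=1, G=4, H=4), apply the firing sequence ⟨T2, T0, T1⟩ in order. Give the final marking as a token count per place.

(A=2, B=4, C=1, D=3, E=0, F=2, G=3, H=1)

step 1: fire T2:  (A=4, B=1, C=3, D=2, E=2, F=1, G=4, H=4) → (A=5, B=1, C=1, D=2, E=2, F=2, G=4, H=1)
step 2: fire T0:  (A=5, B=1, C=1, D=2, E=2, F=2, G=4, H=1) → (A=2, B=4, C=1, D=3, E=2, F=2, G=4, H=3)
step 3: fire T1:  (A=2, B=4, C=1, D=3, E=2, F=2, G=4, H=3) → (A=2, B=4, C=1, D=3, E=0, F=2, G=3, H=1)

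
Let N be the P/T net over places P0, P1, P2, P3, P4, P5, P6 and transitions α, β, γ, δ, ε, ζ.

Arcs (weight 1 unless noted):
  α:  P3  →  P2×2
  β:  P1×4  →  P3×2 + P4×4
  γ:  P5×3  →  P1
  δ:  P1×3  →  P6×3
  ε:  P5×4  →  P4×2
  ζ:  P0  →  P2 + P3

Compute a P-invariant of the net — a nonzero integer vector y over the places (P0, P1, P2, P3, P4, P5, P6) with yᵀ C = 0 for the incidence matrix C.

Incidence matrix C (rows=places, cols=transitions):
        α    β    γ    δ    ε    ζ
   P0   0    0    0    0    0   -1
   P1   0   -4    1   -3    0    0
   P2   2    0    0    0    0    1
   P3  -1    2    0    0    0    1
   P4   0    4    0    0    2    0
   P5   0    0   -3    0   -4    0
   P6   0    0    0    3    0    0

Candidate y = [3, 3, 1, 2, 2, 1, 3]; check y·C column-wise:
  col α: 3·0 + 3·0 + 1·2 + 2·-1 + 2·0 + 1·0 + 3·0 = 0
  col β: 3·0 + 3·-4 + 1·0 + 2·2 + 2·4 + 1·0 + 3·0 = 0
  col γ: 3·0 + 3·1 + 1·0 + 2·0 + 2·0 + 1·-3 + 3·0 = 0
  col δ: 3·0 + 3·-3 + 1·0 + 2·0 + 2·0 + 1·0 + 3·3 = 0
  col ε: 3·0 + 3·0 + 1·0 + 2·0 + 2·2 + 1·-4 + 3·0 = 0
  col ζ: 3·-1 + 3·0 + 1·1 + 2·1 + 2·0 + 1·0 + 3·0 = 0

y = (P0:3, P1:3, P2:1, P3:2, P4:2, P5:1, P6:3)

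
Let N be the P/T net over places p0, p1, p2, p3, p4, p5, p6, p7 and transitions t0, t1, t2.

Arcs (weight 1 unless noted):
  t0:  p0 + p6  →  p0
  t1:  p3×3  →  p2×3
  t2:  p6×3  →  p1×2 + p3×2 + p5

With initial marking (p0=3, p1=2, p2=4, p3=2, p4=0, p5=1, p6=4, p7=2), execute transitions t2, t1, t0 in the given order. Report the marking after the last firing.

(p0=3, p1=4, p2=7, p3=1, p4=0, p5=2, p6=0, p7=2)

step 1: fire t2:  (p0=3, p1=2, p2=4, p3=2, p4=0, p5=1, p6=4, p7=2) → (p0=3, p1=4, p2=4, p3=4, p4=0, p5=2, p6=1, p7=2)
step 2: fire t1:  (p0=3, p1=4, p2=4, p3=4, p4=0, p5=2, p6=1, p7=2) → (p0=3, p1=4, p2=7, p3=1, p4=0, p5=2, p6=1, p7=2)
step 3: fire t0:  (p0=3, p1=4, p2=7, p3=1, p4=0, p5=2, p6=1, p7=2) → (p0=3, p1=4, p2=7, p3=1, p4=0, p5=2, p6=0, p7=2)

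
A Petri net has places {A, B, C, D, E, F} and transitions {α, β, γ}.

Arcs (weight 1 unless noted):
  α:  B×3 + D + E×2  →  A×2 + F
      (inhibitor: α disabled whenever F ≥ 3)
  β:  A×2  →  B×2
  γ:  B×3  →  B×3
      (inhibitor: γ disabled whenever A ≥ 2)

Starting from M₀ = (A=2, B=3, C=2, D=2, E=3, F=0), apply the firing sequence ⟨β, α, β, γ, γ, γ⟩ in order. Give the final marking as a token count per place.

(A=0, B=4, C=2, D=1, E=1, F=1)

step 1: fire β:  (A=2, B=3, C=2, D=2, E=3, F=0) → (A=0, B=5, C=2, D=2, E=3, F=0)
step 2: fire α:  (A=0, B=5, C=2, D=2, E=3, F=0) → (A=2, B=2, C=2, D=1, E=1, F=1)
step 3: fire β:  (A=2, B=2, C=2, D=1, E=1, F=1) → (A=0, B=4, C=2, D=1, E=1, F=1)
step 4: fire γ:  (A=0, B=4, C=2, D=1, E=1, F=1) → (A=0, B=4, C=2, D=1, E=1, F=1)
step 5: fire γ:  (A=0, B=4, C=2, D=1, E=1, F=1) → (A=0, B=4, C=2, D=1, E=1, F=1)
step 6: fire γ:  (A=0, B=4, C=2, D=1, E=1, F=1) → (A=0, B=4, C=2, D=1, E=1, F=1)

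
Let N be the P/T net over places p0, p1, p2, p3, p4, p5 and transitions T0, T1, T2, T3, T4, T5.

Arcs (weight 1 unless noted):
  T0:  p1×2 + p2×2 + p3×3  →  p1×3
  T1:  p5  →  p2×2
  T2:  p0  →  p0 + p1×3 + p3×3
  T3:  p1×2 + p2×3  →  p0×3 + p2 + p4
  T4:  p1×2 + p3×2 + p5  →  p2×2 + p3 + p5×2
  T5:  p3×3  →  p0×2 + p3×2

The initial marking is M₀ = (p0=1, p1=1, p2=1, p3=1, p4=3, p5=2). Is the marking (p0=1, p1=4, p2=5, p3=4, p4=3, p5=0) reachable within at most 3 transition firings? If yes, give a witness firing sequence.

YES — reachable via ⟨T1, T1, T2⟩ (3 firings)

step 1: fire T1:  (p0=1, p1=1, p2=1, p3=1, p4=3, p5=2) → (p0=1, p1=1, p2=3, p3=1, p4=3, p5=1)
step 2: fire T1:  (p0=1, p1=1, p2=3, p3=1, p4=3, p5=1) → (p0=1, p1=1, p2=5, p3=1, p4=3, p5=0)
step 3: fire T2:  (p0=1, p1=1, p2=5, p3=1, p4=3, p5=0) → (p0=1, p1=4, p2=5, p3=4, p4=3, p5=0)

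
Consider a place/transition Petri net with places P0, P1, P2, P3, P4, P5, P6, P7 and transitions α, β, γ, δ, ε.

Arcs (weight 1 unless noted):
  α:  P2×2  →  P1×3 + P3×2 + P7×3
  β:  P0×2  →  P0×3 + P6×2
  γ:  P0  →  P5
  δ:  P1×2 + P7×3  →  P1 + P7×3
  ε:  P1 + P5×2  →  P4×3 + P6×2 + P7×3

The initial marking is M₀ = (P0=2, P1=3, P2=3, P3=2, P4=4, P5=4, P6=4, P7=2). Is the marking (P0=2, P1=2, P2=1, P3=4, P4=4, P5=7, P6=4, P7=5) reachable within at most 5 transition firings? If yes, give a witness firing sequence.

NO — not reachable within 5 firings

depth 0: 1 marking
depth 1: 5 markings reached so far
depth 2: 16 markings reached so far
depth 3: 37 markings reached so far
depth 4: 70 markings reached so far
depth 5: 116 markings reached so far
target is not among the 116 markings reachable within 5 steps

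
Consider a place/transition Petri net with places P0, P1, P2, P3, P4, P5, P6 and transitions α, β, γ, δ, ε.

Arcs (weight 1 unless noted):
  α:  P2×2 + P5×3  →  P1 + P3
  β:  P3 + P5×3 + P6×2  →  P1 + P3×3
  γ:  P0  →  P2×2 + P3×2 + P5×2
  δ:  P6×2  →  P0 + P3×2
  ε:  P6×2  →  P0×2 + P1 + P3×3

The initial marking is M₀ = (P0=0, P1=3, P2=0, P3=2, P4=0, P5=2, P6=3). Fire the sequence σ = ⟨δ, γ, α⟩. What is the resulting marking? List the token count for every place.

step 1: fire δ:  (P0=0, P1=3, P2=0, P3=2, P4=0, P5=2, P6=3) → (P0=1, P1=3, P2=0, P3=4, P4=0, P5=2, P6=1)
step 2: fire γ:  (P0=1, P1=3, P2=0, P3=4, P4=0, P5=2, P6=1) → (P0=0, P1=3, P2=2, P3=6, P4=0, P5=4, P6=1)
step 3: fire α:  (P0=0, P1=3, P2=2, P3=6, P4=0, P5=4, P6=1) → (P0=0, P1=4, P2=0, P3=7, P4=0, P5=1, P6=1)

(P0=0, P1=4, P2=0, P3=7, P4=0, P5=1, P6=1)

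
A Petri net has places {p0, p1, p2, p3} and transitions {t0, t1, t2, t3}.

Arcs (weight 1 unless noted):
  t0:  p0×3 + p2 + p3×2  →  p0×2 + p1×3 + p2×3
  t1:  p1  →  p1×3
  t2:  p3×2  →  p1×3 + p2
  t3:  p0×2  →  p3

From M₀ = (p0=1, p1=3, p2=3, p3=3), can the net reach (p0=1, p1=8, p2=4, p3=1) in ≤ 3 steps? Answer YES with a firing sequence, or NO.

YES — reachable via ⟨t1, t2⟩ (2 firings)

step 1: fire t1:  (p0=1, p1=3, p2=3, p3=3) → (p0=1, p1=5, p2=3, p3=3)
step 2: fire t2:  (p0=1, p1=5, p2=3, p3=3) → (p0=1, p1=8, p2=4, p3=1)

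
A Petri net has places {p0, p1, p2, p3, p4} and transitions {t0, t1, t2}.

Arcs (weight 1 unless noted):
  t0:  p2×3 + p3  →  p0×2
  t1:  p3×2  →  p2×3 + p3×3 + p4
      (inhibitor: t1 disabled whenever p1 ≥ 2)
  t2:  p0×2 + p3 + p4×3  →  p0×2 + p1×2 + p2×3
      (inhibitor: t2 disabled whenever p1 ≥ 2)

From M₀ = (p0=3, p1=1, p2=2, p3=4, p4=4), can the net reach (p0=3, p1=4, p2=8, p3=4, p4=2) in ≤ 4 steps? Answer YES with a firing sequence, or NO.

NO — not reachable within 4 firings

depth 0: 1 marking
depth 1: 3 markings reached so far
depth 2: 7 markings reached so far
depth 3: 11 markings reached so far
depth 4: 17 markings reached so far
target is not among the 17 markings reachable within 4 steps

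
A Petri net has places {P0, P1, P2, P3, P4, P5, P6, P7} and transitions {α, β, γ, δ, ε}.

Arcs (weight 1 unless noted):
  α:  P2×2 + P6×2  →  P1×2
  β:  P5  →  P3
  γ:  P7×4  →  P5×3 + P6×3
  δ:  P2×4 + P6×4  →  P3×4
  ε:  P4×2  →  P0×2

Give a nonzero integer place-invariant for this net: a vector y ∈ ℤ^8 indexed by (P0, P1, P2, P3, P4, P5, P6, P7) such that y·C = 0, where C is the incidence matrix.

y = (P0:1, P1:0, P2:0, P3:0, P4:1, P5:0, P6:0, P7:0)

Incidence matrix C (rows=places, cols=transitions):
        α    β    γ    δ    ε
   P0   0    0    0    0    2
   P1   2    0    0    0    0
   P2  -2    0    0   -4    0
   P3   0    1    0    4    0
   P4   0    0    0    0   -2
   P5   0   -1    3    0    0
   P6  -2    0    3   -4    0
   P7   0    0   -4    0    0

Candidate y = [1, 0, 0, 0, 1, 0, 0, 0]; check y·C column-wise:
  col α: 1·0 + 0·2 + 0·-2 + 1·0 + 0·-2 = 0
  col β: 1·0 + 0·1 + 1·0 + 0·-1 = 0
  col γ: 1·0 + 1·0 + 0·3 + 0·3 + 0·-4 = 0
  col δ: 1·0 + 0·-4 + 0·4 + 1·0 + 0·-4 = 0
  col ε: 1·2 + 1·-2 = 0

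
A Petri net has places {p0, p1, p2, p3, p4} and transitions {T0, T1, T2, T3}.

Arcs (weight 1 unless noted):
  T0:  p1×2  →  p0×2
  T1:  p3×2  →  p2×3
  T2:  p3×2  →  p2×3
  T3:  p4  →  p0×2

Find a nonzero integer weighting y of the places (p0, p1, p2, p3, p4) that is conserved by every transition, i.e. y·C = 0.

Incidence matrix C (rows=places, cols=transitions):
       T0   T1   T2   T3
   p0   2    0    0    2
   p1  -2    0    0    0
   p2   0    3    3    0
   p3   0   -2   -2    0
   p4   0    0    0   -1

Candidate y = [0, 0, 2, 3, 0]; check y·C column-wise:
  col T0: 0·2 + 0·-2 + 2·0 + 3·0 = 0
  col T1: 2·3 + 3·-2 = 0
  col T2: 2·3 + 3·-2 = 0
  col T3: 0·2 + 2·0 + 3·0 + 0·-1 = 0

y = (p0:0, p1:0, p2:2, p3:3, p4:0)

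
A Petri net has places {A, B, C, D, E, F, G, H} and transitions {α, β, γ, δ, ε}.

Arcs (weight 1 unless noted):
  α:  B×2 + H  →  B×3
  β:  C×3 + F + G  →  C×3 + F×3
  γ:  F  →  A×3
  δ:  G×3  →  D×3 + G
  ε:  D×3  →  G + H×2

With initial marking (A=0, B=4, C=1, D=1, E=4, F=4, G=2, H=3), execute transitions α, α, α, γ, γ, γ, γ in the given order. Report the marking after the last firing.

(A=12, B=7, C=1, D=1, E=4, F=0, G=2, H=0)

step 1: fire α:  (A=0, B=4, C=1, D=1, E=4, F=4, G=2, H=3) → (A=0, B=5, C=1, D=1, E=4, F=4, G=2, H=2)
step 2: fire α:  (A=0, B=5, C=1, D=1, E=4, F=4, G=2, H=2) → (A=0, B=6, C=1, D=1, E=4, F=4, G=2, H=1)
step 3: fire α:  (A=0, B=6, C=1, D=1, E=4, F=4, G=2, H=1) → (A=0, B=7, C=1, D=1, E=4, F=4, G=2, H=0)
step 4: fire γ:  (A=0, B=7, C=1, D=1, E=4, F=4, G=2, H=0) → (A=3, B=7, C=1, D=1, E=4, F=3, G=2, H=0)
step 5: fire γ:  (A=3, B=7, C=1, D=1, E=4, F=3, G=2, H=0) → (A=6, B=7, C=1, D=1, E=4, F=2, G=2, H=0)
step 6: fire γ:  (A=6, B=7, C=1, D=1, E=4, F=2, G=2, H=0) → (A=9, B=7, C=1, D=1, E=4, F=1, G=2, H=0)
step 7: fire γ:  (A=9, B=7, C=1, D=1, E=4, F=1, G=2, H=0) → (A=12, B=7, C=1, D=1, E=4, F=0, G=2, H=0)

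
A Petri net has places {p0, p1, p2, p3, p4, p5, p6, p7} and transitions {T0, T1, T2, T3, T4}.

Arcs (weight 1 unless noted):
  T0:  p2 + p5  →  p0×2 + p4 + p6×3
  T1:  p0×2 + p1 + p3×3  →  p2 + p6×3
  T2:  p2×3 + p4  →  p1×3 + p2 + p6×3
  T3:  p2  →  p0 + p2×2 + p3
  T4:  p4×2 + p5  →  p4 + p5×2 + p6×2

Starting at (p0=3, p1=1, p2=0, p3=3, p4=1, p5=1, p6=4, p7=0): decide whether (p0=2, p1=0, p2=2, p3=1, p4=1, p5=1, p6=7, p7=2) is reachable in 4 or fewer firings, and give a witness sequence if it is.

depth 0: 1 marking
depth 1: 2 markings reached so far
depth 2: 4 markings reached so far
depth 3: 6 markings reached so far
depth 4: 9 markings reached so far
target is not among the 9 markings reachable within 4 steps

NO — not reachable within 4 firings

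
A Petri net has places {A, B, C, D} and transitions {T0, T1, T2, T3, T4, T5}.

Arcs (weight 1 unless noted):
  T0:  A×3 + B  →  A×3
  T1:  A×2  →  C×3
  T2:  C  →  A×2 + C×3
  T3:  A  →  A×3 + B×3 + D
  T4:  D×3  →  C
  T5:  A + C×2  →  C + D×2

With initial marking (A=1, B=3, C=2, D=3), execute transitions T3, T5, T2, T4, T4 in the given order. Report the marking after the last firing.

(A=4, B=6, C=5, D=0)

step 1: fire T3:  (A=1, B=3, C=2, D=3) → (A=3, B=6, C=2, D=4)
step 2: fire T5:  (A=3, B=6, C=2, D=4) → (A=2, B=6, C=1, D=6)
step 3: fire T2:  (A=2, B=6, C=1, D=6) → (A=4, B=6, C=3, D=6)
step 4: fire T4:  (A=4, B=6, C=3, D=6) → (A=4, B=6, C=4, D=3)
step 5: fire T4:  (A=4, B=6, C=4, D=3) → (A=4, B=6, C=5, D=0)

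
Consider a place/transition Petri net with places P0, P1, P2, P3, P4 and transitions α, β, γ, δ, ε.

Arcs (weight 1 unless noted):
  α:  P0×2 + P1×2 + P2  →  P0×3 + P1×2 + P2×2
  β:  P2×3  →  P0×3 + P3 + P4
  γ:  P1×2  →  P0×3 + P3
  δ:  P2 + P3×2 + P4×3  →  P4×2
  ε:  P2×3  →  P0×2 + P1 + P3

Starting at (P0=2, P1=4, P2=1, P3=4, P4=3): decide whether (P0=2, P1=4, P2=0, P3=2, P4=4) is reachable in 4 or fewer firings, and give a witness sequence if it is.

NO — not reachable within 4 firings

depth 0: 1 marking
depth 1: 4 markings reached so far
depth 2: 9 markings reached so far
depth 3: 17 markings reached so far
depth 4: 27 markings reached so far
target is not among the 27 markings reachable within 4 steps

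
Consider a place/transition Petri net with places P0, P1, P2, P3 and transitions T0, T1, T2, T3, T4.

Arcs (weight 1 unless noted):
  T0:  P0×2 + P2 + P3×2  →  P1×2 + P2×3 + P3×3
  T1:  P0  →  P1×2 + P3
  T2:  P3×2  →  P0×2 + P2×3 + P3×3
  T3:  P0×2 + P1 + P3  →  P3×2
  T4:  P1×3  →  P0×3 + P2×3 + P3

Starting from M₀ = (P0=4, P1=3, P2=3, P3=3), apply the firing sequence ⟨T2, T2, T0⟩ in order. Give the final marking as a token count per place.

step 1: fire T2:  (P0=4, P1=3, P2=3, P3=3) → (P0=6, P1=3, P2=6, P3=4)
step 2: fire T2:  (P0=6, P1=3, P2=6, P3=4) → (P0=8, P1=3, P2=9, P3=5)
step 3: fire T0:  (P0=8, P1=3, P2=9, P3=5) → (P0=6, P1=5, P2=11, P3=6)

(P0=6, P1=5, P2=11, P3=6)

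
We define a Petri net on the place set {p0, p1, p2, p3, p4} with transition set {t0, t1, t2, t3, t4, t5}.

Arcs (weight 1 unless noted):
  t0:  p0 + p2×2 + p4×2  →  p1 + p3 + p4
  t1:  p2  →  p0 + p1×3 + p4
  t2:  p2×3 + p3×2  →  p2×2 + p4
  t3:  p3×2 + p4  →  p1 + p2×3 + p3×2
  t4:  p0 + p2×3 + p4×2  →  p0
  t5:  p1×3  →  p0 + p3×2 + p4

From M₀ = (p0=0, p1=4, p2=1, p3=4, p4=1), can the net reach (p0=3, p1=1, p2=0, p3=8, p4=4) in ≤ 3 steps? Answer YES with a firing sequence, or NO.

YES — reachable via ⟨t1, t5, t5⟩ (3 firings)

step 1: fire t1:  (p0=0, p1=4, p2=1, p3=4, p4=1) → (p0=1, p1=7, p2=0, p3=4, p4=2)
step 2: fire t5:  (p0=1, p1=7, p2=0, p3=4, p4=2) → (p0=2, p1=4, p2=0, p3=6, p4=3)
step 3: fire t5:  (p0=2, p1=4, p2=0, p3=6, p4=3) → (p0=3, p1=1, p2=0, p3=8, p4=4)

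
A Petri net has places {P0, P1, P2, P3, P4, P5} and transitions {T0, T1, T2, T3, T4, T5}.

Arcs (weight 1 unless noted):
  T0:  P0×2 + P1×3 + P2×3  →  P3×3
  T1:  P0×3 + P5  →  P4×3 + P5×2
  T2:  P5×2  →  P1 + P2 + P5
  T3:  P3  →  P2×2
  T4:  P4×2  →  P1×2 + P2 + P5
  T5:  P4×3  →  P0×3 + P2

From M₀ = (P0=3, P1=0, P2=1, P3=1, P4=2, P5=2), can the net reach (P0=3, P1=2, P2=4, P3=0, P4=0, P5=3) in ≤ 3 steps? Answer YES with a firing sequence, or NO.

step 1: fire T3:  (P0=3, P1=0, P2=1, P3=1, P4=2, P5=2) → (P0=3, P1=0, P2=3, P3=0, P4=2, P5=2)
step 2: fire T4:  (P0=3, P1=0, P2=3, P3=0, P4=2, P5=2) → (P0=3, P1=2, P2=4, P3=0, P4=0, P5=3)

YES — reachable via ⟨T3, T4⟩ (2 firings)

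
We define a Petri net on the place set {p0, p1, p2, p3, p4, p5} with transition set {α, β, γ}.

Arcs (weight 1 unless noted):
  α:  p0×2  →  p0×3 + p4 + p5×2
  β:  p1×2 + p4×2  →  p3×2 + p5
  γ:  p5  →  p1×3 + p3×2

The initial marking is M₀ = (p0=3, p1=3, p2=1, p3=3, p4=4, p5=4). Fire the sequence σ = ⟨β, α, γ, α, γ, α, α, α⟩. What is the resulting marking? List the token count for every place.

(p0=8, p1=7, p2=1, p3=9, p4=7, p5=13)

step 1: fire β:  (p0=3, p1=3, p2=1, p3=3, p4=4, p5=4) → (p0=3, p1=1, p2=1, p3=5, p4=2, p5=5)
step 2: fire α:  (p0=3, p1=1, p2=1, p3=5, p4=2, p5=5) → (p0=4, p1=1, p2=1, p3=5, p4=3, p5=7)
step 3: fire γ:  (p0=4, p1=1, p2=1, p3=5, p4=3, p5=7) → (p0=4, p1=4, p2=1, p3=7, p4=3, p5=6)
step 4: fire α:  (p0=4, p1=4, p2=1, p3=7, p4=3, p5=6) → (p0=5, p1=4, p2=1, p3=7, p4=4, p5=8)
step 5: fire γ:  (p0=5, p1=4, p2=1, p3=7, p4=4, p5=8) → (p0=5, p1=7, p2=1, p3=9, p4=4, p5=7)
step 6: fire α:  (p0=5, p1=7, p2=1, p3=9, p4=4, p5=7) → (p0=6, p1=7, p2=1, p3=9, p4=5, p5=9)
step 7: fire α:  (p0=6, p1=7, p2=1, p3=9, p4=5, p5=9) → (p0=7, p1=7, p2=1, p3=9, p4=6, p5=11)
step 8: fire α:  (p0=7, p1=7, p2=1, p3=9, p4=6, p5=11) → (p0=8, p1=7, p2=1, p3=9, p4=7, p5=13)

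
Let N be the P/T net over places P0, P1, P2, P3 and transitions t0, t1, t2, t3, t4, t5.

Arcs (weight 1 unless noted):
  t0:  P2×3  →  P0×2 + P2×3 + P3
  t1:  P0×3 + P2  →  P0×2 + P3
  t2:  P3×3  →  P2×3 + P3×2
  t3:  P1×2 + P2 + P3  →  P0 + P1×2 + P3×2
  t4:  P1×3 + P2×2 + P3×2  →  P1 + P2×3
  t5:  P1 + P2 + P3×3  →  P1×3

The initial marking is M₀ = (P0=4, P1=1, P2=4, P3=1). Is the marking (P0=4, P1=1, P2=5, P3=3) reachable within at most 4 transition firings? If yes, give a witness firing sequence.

step 1: fire t0:  (P0=4, P1=1, P2=4, P3=1) → (P0=6, P1=1, P2=4, P3=2)
step 2: fire t1:  (P0=6, P1=1, P2=4, P3=2) → (P0=5, P1=1, P2=3, P3=3)
step 3: fire t1:  (P0=5, P1=1, P2=3, P3=3) → (P0=4, P1=1, P2=2, P3=4)
step 4: fire t2:  (P0=4, P1=1, P2=2, P3=4) → (P0=4, P1=1, P2=5, P3=3)

YES — reachable via ⟨t0, t1, t1, t2⟩ (4 firings)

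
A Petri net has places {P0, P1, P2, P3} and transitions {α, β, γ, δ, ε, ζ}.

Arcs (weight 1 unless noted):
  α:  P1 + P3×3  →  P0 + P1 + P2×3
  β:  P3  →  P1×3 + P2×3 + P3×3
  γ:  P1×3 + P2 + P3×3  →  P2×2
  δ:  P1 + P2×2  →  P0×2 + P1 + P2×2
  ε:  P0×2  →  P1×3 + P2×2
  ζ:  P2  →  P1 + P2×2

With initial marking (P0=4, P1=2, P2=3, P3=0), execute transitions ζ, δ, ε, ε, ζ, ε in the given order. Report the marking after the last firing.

step 1: fire ζ:  (P0=4, P1=2, P2=3, P3=0) → (P0=4, P1=3, P2=4, P3=0)
step 2: fire δ:  (P0=4, P1=3, P2=4, P3=0) → (P0=6, P1=3, P2=4, P3=0)
step 3: fire ε:  (P0=6, P1=3, P2=4, P3=0) → (P0=4, P1=6, P2=6, P3=0)
step 4: fire ε:  (P0=4, P1=6, P2=6, P3=0) → (P0=2, P1=9, P2=8, P3=0)
step 5: fire ζ:  (P0=2, P1=9, P2=8, P3=0) → (P0=2, P1=10, P2=9, P3=0)
step 6: fire ε:  (P0=2, P1=10, P2=9, P3=0) → (P0=0, P1=13, P2=11, P3=0)

(P0=0, P1=13, P2=11, P3=0)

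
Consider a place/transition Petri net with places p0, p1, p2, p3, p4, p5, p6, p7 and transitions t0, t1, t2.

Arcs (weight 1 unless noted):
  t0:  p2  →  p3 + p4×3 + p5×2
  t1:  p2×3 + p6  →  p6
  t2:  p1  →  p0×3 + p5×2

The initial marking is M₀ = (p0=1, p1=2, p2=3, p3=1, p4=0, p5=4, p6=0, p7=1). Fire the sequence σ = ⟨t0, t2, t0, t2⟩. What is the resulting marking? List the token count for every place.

(p0=7, p1=0, p2=1, p3=3, p4=6, p5=12, p6=0, p7=1)

step 1: fire t0:  (p0=1, p1=2, p2=3, p3=1, p4=0, p5=4, p6=0, p7=1) → (p0=1, p1=2, p2=2, p3=2, p4=3, p5=6, p6=0, p7=1)
step 2: fire t2:  (p0=1, p1=2, p2=2, p3=2, p4=3, p5=6, p6=0, p7=1) → (p0=4, p1=1, p2=2, p3=2, p4=3, p5=8, p6=0, p7=1)
step 3: fire t0:  (p0=4, p1=1, p2=2, p3=2, p4=3, p5=8, p6=0, p7=1) → (p0=4, p1=1, p2=1, p3=3, p4=6, p5=10, p6=0, p7=1)
step 4: fire t2:  (p0=4, p1=1, p2=1, p3=3, p4=6, p5=10, p6=0, p7=1) → (p0=7, p1=0, p2=1, p3=3, p4=6, p5=12, p6=0, p7=1)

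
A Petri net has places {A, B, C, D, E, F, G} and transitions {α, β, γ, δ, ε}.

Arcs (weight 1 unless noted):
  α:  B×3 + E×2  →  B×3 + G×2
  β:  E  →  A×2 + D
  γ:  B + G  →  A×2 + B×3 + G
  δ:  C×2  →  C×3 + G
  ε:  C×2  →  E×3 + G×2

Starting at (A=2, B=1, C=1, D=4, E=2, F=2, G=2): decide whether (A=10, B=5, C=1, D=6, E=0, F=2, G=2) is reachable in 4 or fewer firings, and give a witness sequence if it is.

YES — reachable via ⟨β, β, γ, γ⟩ (4 firings)

step 1: fire β:  (A=2, B=1, C=1, D=4, E=2, F=2, G=2) → (A=4, B=1, C=1, D=5, E=1, F=2, G=2)
step 2: fire β:  (A=4, B=1, C=1, D=5, E=1, F=2, G=2) → (A=6, B=1, C=1, D=6, E=0, F=2, G=2)
step 3: fire γ:  (A=6, B=1, C=1, D=6, E=0, F=2, G=2) → (A=8, B=3, C=1, D=6, E=0, F=2, G=2)
step 4: fire γ:  (A=8, B=3, C=1, D=6, E=0, F=2, G=2) → (A=10, B=5, C=1, D=6, E=0, F=2, G=2)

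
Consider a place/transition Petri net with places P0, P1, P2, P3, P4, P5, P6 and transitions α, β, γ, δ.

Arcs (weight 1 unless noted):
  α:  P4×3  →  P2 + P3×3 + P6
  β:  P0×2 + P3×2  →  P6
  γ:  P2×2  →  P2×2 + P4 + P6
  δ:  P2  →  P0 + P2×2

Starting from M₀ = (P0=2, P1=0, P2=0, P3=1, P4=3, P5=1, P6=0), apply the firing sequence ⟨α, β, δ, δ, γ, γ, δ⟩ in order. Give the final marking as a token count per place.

(P0=3, P1=0, P2=4, P3=2, P4=2, P5=1, P6=4)

step 1: fire α:  (P0=2, P1=0, P2=0, P3=1, P4=3, P5=1, P6=0) → (P0=2, P1=0, P2=1, P3=4, P4=0, P5=1, P6=1)
step 2: fire β:  (P0=2, P1=0, P2=1, P3=4, P4=0, P5=1, P6=1) → (P0=0, P1=0, P2=1, P3=2, P4=0, P5=1, P6=2)
step 3: fire δ:  (P0=0, P1=0, P2=1, P3=2, P4=0, P5=1, P6=2) → (P0=1, P1=0, P2=2, P3=2, P4=0, P5=1, P6=2)
step 4: fire δ:  (P0=1, P1=0, P2=2, P3=2, P4=0, P5=1, P6=2) → (P0=2, P1=0, P2=3, P3=2, P4=0, P5=1, P6=2)
step 5: fire γ:  (P0=2, P1=0, P2=3, P3=2, P4=0, P5=1, P6=2) → (P0=2, P1=0, P2=3, P3=2, P4=1, P5=1, P6=3)
step 6: fire γ:  (P0=2, P1=0, P2=3, P3=2, P4=1, P5=1, P6=3) → (P0=2, P1=0, P2=3, P3=2, P4=2, P5=1, P6=4)
step 7: fire δ:  (P0=2, P1=0, P2=3, P3=2, P4=2, P5=1, P6=4) → (P0=3, P1=0, P2=4, P3=2, P4=2, P5=1, P6=4)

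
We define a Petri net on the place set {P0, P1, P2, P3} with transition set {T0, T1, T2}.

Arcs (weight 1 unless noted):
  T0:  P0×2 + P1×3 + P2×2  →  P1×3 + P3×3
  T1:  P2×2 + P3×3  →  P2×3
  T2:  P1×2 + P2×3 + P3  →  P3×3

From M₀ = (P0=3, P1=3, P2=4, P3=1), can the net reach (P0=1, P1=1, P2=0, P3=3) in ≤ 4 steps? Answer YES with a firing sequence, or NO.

step 1: fire T0:  (P0=3, P1=3, P2=4, P3=1) → (P0=1, P1=3, P2=2, P3=4)
step 2: fire T1:  (P0=1, P1=3, P2=2, P3=4) → (P0=1, P1=3, P2=3, P3=1)
step 3: fire T2:  (P0=1, P1=3, P2=3, P3=1) → (P0=1, P1=1, P2=0, P3=3)

YES — reachable via ⟨T0, T1, T2⟩ (3 firings)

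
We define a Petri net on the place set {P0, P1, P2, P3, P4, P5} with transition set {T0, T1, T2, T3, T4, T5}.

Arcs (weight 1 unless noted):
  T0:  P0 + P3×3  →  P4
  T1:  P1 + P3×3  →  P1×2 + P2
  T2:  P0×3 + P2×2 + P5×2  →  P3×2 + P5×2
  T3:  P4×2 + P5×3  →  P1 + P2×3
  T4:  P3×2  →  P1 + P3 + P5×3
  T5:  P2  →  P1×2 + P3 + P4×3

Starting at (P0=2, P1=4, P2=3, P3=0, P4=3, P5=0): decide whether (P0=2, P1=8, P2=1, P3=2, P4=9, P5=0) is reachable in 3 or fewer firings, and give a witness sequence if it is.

step 1: fire T5:  (P0=2, P1=4, P2=3, P3=0, P4=3, P5=0) → (P0=2, P1=6, P2=2, P3=1, P4=6, P5=0)
step 2: fire T5:  (P0=2, P1=6, P2=2, P3=1, P4=6, P5=0) → (P0=2, P1=8, P2=1, P3=2, P4=9, P5=0)

YES — reachable via ⟨T5, T5⟩ (2 firings)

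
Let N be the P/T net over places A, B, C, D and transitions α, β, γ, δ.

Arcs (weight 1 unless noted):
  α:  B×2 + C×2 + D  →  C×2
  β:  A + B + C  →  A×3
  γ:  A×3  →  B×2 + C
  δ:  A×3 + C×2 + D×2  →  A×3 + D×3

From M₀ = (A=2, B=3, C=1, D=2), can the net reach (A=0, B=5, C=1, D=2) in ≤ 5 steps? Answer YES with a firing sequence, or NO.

YES — reachable via ⟨β, γ, β, γ⟩ (4 firings)

step 1: fire β:  (A=2, B=3, C=1, D=2) → (A=4, B=2, C=0, D=2)
step 2: fire γ:  (A=4, B=2, C=0, D=2) → (A=1, B=4, C=1, D=2)
step 3: fire β:  (A=1, B=4, C=1, D=2) → (A=3, B=3, C=0, D=2)
step 4: fire γ:  (A=3, B=3, C=0, D=2) → (A=0, B=5, C=1, D=2)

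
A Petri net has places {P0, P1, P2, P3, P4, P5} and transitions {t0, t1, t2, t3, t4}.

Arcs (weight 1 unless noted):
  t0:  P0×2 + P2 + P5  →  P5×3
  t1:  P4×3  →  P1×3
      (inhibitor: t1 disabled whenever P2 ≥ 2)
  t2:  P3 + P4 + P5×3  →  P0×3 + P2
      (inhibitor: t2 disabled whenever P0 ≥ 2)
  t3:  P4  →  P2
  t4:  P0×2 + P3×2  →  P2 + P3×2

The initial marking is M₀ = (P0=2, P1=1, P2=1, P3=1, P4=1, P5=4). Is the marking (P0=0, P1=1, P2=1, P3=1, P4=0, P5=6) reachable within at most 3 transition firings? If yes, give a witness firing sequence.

YES — reachable via ⟨t0, t3⟩ (2 firings)

step 1: fire t0:  (P0=2, P1=1, P2=1, P3=1, P4=1, P5=4) → (P0=0, P1=1, P2=0, P3=1, P4=1, P5=6)
step 2: fire t3:  (P0=0, P1=1, P2=0, P3=1, P4=1, P5=6) → (P0=0, P1=1, P2=1, P3=1, P4=0, P5=6)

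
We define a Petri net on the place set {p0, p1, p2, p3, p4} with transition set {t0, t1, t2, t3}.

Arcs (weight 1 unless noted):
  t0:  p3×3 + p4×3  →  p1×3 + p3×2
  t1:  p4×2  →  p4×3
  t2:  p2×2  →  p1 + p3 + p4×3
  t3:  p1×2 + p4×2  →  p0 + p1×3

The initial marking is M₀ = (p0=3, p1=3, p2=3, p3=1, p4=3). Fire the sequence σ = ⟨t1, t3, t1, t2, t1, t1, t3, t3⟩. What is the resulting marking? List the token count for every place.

step 1: fire t1:  (p0=3, p1=3, p2=3, p3=1, p4=3) → (p0=3, p1=3, p2=3, p3=1, p4=4)
step 2: fire t3:  (p0=3, p1=3, p2=3, p3=1, p4=4) → (p0=4, p1=4, p2=3, p3=1, p4=2)
step 3: fire t1:  (p0=4, p1=4, p2=3, p3=1, p4=2) → (p0=4, p1=4, p2=3, p3=1, p4=3)
step 4: fire t2:  (p0=4, p1=4, p2=3, p3=1, p4=3) → (p0=4, p1=5, p2=1, p3=2, p4=6)
step 5: fire t1:  (p0=4, p1=5, p2=1, p3=2, p4=6) → (p0=4, p1=5, p2=1, p3=2, p4=7)
step 6: fire t1:  (p0=4, p1=5, p2=1, p3=2, p4=7) → (p0=4, p1=5, p2=1, p3=2, p4=8)
step 7: fire t3:  (p0=4, p1=5, p2=1, p3=2, p4=8) → (p0=5, p1=6, p2=1, p3=2, p4=6)
step 8: fire t3:  (p0=5, p1=6, p2=1, p3=2, p4=6) → (p0=6, p1=7, p2=1, p3=2, p4=4)

(p0=6, p1=7, p2=1, p3=2, p4=4)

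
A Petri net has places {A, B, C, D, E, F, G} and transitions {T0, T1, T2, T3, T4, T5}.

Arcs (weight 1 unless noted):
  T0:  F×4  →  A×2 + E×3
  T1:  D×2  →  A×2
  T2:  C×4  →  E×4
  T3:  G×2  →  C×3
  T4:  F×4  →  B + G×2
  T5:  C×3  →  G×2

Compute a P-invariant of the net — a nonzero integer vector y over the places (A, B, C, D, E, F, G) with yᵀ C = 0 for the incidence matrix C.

Incidence matrix C (rows=places, cols=transitions):
       T0   T1   T2   T3   T4   T5
    A   2    2    0    0    0    0
    B   0    0    0    0    1    0
    C   0    0   -4    3    0   -3
    D   0   -2    0    0    0    0
    E   3    0    4    0    0    0
    F  -4    0    0    0   -4    0
    G   0    0    0   -2    2    2

Candidate y = [2, 4, 0, 2, 0, 1, 0]; check y·C column-wise:
  col T0: 2·2 + 4·0 + 2·0 + 0·3 + 1·-4 = 0
  col T1: 2·2 + 4·0 + 2·-2 + 1·0 = 0
  col T2: 2·0 + 4·0 + 0·-4 + 2·0 + 0·4 + 1·0 = 0
  col T3: 2·0 + 4·0 + 0·3 + 2·0 + 1·0 + 0·-2 = 0
  col T4: 2·0 + 4·1 + 2·0 + 1·-4 + 0·2 = 0
  col T5: 2·0 + 4·0 + 0·-3 + 2·0 + 1·0 + 0·2 = 0

y = (A:2, B:4, C:0, D:2, E:0, F:1, G:0)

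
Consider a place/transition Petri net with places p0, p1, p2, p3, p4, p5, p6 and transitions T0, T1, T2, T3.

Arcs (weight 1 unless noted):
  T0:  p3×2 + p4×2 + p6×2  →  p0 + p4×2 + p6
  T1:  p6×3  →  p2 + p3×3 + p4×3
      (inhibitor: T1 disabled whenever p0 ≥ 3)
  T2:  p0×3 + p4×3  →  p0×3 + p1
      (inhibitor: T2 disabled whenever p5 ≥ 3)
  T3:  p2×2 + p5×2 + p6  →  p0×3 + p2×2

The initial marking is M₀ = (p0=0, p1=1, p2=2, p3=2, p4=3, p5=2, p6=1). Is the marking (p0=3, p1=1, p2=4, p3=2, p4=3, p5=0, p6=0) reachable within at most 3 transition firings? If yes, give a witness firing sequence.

NO — not reachable within 3 firings

depth 0: 1 marking
depth 1: 2 markings reached so far
depth 2: 3 markings reached so far
depth 3: 3 markings reached so far
(frontier empty at depth 3; search complete)
target is not among the 3 markings reachable within 3 steps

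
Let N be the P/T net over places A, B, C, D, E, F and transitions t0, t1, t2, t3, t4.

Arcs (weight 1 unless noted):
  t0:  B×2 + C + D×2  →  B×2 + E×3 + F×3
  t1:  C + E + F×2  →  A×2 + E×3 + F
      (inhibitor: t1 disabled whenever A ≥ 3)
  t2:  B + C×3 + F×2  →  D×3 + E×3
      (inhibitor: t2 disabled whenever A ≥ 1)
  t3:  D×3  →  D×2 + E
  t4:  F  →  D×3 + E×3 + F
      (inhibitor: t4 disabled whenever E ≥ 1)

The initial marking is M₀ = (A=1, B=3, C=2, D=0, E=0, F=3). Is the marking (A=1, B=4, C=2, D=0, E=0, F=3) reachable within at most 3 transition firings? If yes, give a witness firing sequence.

depth 0: 1 marking
depth 1: 2 markings reached so far
depth 2: 5 markings reached so far
depth 3: 8 markings reached so far
target is not among the 8 markings reachable within 3 steps

NO — not reachable within 3 firings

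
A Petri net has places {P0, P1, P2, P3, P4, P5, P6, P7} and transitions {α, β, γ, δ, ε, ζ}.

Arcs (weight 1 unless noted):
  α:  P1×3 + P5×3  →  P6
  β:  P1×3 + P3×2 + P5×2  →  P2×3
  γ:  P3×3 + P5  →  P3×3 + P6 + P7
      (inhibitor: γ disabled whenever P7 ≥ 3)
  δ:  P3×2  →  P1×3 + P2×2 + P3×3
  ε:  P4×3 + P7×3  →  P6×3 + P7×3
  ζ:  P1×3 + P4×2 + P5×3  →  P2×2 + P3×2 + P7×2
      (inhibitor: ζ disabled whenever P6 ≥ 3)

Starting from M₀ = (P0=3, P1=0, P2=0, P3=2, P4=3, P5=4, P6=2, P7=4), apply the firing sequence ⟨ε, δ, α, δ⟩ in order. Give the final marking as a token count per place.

step 1: fire ε:  (P0=3, P1=0, P2=0, P3=2, P4=3, P5=4, P6=2, P7=4) → (P0=3, P1=0, P2=0, P3=2, P4=0, P5=4, P6=5, P7=4)
step 2: fire δ:  (P0=3, P1=0, P2=0, P3=2, P4=0, P5=4, P6=5, P7=4) → (P0=3, P1=3, P2=2, P3=3, P4=0, P5=4, P6=5, P7=4)
step 3: fire α:  (P0=3, P1=3, P2=2, P3=3, P4=0, P5=4, P6=5, P7=4) → (P0=3, P1=0, P2=2, P3=3, P4=0, P5=1, P6=6, P7=4)
step 4: fire δ:  (P0=3, P1=0, P2=2, P3=3, P4=0, P5=1, P6=6, P7=4) → (P0=3, P1=3, P2=4, P3=4, P4=0, P5=1, P6=6, P7=4)

(P0=3, P1=3, P2=4, P3=4, P4=0, P5=1, P6=6, P7=4)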